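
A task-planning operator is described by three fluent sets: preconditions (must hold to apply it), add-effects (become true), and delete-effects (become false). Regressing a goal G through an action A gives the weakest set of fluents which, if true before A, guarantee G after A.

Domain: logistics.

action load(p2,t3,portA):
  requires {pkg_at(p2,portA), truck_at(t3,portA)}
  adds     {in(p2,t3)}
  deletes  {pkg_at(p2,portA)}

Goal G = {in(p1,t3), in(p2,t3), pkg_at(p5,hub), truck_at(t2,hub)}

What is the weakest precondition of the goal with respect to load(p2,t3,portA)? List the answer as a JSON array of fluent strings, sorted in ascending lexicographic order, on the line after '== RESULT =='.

Regress:
  G ∩ del = {}  (empty — regression defined)
  G \ add = {in(p1,t3), in(p2,t3), pkg_at(p5,hub), truck_at(t2,hub)} \ {in(p2,t3)} = {in(p1,t3), pkg_at(p5,hub), truck_at(t2,hub)}
  ∪ pre   = {in(p1,t3), pkg_at(p5,hub), truck_at(t2,hub)} ∪ {pkg_at(p2,portA), truck_at(t3,portA)}
          = {in(p1,t3), pkg_at(p2,portA), pkg_at(p5,hub), truck_at(t2,hub), truck_at(t3,portA)}

== RESULT ==
["in(p1,t3)", "pkg_at(p2,portA)", "pkg_at(p5,hub)", "truck_at(t2,hub)", "truck_at(t3,portA)"]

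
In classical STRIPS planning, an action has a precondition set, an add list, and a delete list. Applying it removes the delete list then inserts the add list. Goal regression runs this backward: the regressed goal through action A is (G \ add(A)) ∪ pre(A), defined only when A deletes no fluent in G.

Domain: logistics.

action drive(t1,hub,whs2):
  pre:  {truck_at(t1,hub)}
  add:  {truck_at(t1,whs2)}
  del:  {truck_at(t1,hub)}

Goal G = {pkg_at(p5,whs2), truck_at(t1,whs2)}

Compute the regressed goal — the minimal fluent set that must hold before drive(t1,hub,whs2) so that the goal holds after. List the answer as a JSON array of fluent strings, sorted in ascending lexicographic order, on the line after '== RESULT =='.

Regress:
  G ∩ del = {}  (empty — regression defined)
  G \ add = {pkg_at(p5,whs2), truck_at(t1,whs2)} \ {truck_at(t1,whs2)} = {pkg_at(p5,whs2)}
  ∪ pre   = {pkg_at(p5,whs2)} ∪ {truck_at(t1,hub)}
          = {pkg_at(p5,whs2), truck_at(t1,hub)}

== RESULT ==
["pkg_at(p5,whs2)", "truck_at(t1,hub)"]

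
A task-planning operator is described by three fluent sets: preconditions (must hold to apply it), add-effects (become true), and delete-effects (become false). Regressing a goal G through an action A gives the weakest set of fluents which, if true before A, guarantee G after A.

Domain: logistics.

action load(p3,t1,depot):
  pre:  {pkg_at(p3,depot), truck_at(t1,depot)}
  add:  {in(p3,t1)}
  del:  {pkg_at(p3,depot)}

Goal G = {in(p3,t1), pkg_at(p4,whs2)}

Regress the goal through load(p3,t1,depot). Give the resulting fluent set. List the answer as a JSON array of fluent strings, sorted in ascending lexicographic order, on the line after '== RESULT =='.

Regress:
  G ∩ del = {}  (empty — regression defined)
  G \ add = {in(p3,t1), pkg_at(p4,whs2)} \ {in(p3,t1)} = {pkg_at(p4,whs2)}
  ∪ pre   = {pkg_at(p4,whs2)} ∪ {pkg_at(p3,depot), truck_at(t1,depot)}
          = {pkg_at(p3,depot), pkg_at(p4,whs2), truck_at(t1,depot)}

== RESULT ==
["pkg_at(p3,depot)", "pkg_at(p4,whs2)", "truck_at(t1,depot)"]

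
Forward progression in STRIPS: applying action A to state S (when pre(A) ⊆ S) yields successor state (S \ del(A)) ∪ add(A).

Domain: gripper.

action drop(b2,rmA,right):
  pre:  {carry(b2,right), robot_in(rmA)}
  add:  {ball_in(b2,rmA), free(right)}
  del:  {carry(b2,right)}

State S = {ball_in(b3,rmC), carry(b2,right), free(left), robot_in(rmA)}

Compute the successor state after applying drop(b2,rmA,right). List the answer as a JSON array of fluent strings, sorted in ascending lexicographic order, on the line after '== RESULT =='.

Compute (S \ del) ∪ add:
  pre ⊆ S: {carry(b2,right), robot_in(rmA)} ⊆ S  — applicable
  S \ del = {ball_in(b3,rmC), free(left), robot_in(rmA)}
  ∪ add   = {ball_in(b2,rmA), ball_in(b3,rmC), free(left), free(right), robot_in(rmA)}

== RESULT ==
["ball_in(b2,rmA)", "ball_in(b3,rmC)", "free(left)", "free(right)", "robot_in(rmA)"]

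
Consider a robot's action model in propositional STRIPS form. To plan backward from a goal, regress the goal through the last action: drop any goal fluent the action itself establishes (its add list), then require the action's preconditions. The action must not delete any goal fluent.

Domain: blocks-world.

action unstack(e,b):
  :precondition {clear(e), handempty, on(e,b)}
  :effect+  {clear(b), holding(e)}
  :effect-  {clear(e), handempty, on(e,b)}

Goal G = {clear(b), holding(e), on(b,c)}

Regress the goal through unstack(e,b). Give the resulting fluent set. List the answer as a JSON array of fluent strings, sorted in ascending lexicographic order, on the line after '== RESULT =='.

Compute (G \ add) ∪ pre:
  G ∩ del = {}  (empty — regression defined)
  G \ add = {clear(b), holding(e), on(b,c)} \ {clear(b), holding(e)} = {on(b,c)}
  ∪ pre   = {on(b,c)} ∪ {clear(e), handempty, on(e,b)}
          = {clear(e), handempty, on(b,c), on(e,b)}

== RESULT ==
["clear(e)", "handempty", "on(b,c)", "on(e,b)"]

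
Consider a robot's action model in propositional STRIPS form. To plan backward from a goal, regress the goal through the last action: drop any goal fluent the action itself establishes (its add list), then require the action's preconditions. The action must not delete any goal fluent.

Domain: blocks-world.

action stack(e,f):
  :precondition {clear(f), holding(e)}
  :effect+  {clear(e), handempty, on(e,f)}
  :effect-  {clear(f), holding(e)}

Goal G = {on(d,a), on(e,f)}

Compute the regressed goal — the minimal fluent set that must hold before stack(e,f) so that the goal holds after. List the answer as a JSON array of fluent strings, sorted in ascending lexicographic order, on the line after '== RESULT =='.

Compute (G \ add) ∪ pre:
  G ∩ del = {}  (empty — regression defined)
  G \ add = {on(d,a), on(e,f)} \ {clear(e), handempty, on(e,f)} = {on(d,a)}
  ∪ pre   = {on(d,a)} ∪ {clear(f), holding(e)}
          = {clear(f), holding(e), on(d,a)}

== RESULT ==
["clear(f)", "holding(e)", "on(d,a)"]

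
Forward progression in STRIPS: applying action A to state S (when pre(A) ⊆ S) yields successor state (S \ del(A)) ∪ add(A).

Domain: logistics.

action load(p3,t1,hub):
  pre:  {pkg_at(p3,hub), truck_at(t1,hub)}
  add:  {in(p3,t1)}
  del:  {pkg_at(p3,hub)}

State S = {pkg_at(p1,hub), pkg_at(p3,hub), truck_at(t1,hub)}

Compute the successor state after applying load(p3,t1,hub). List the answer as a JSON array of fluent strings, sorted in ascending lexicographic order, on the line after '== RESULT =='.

Compute (S \ del) ∪ add:
  pre ⊆ S: {pkg_at(p3,hub), truck_at(t1,hub)} ⊆ S  — applicable
  S \ del = {pkg_at(p1,hub), truck_at(t1,hub)}
  ∪ add   = {in(p3,t1), pkg_at(p1,hub), truck_at(t1,hub)}

== RESULT ==
["in(p3,t1)", "pkg_at(p1,hub)", "truck_at(t1,hub)"]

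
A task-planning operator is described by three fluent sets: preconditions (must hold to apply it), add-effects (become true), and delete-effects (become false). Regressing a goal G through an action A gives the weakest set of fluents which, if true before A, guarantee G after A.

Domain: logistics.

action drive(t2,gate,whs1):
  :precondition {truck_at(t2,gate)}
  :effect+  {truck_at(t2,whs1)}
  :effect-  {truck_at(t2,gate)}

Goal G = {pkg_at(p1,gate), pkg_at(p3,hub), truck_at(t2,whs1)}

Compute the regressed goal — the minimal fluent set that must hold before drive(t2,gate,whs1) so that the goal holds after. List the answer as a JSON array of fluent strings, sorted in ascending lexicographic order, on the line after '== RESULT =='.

Regress:
  G ∩ del = {}  (empty — regression defined)
  G \ add = {pkg_at(p1,gate), pkg_at(p3,hub), truck_at(t2,whs1)} \ {truck_at(t2,whs1)} = {pkg_at(p1,gate), pkg_at(p3,hub)}
  ∪ pre   = {pkg_at(p1,gate), pkg_at(p3,hub)} ∪ {truck_at(t2,gate)}
          = {pkg_at(p1,gate), pkg_at(p3,hub), truck_at(t2,gate)}

== RESULT ==
["pkg_at(p1,gate)", "pkg_at(p3,hub)", "truck_at(t2,gate)"]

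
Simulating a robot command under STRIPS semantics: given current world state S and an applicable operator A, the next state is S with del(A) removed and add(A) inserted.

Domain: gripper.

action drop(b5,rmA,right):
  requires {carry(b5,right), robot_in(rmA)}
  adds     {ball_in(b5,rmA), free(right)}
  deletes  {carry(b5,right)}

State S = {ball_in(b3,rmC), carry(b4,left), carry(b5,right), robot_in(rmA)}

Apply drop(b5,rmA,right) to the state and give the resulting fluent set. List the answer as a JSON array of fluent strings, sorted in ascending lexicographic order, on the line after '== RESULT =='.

Compute (S \ del) ∪ add:
  pre ⊆ S: {carry(b5,right), robot_in(rmA)} ⊆ S  — applicable
  S \ del = {ball_in(b3,rmC), carry(b4,left), robot_in(rmA)}
  ∪ add   = {ball_in(b3,rmC), ball_in(b5,rmA), carry(b4,left), free(right), robot_in(rmA)}

== RESULT ==
["ball_in(b3,rmC)", "ball_in(b5,rmA)", "carry(b4,left)", "free(right)", "robot_in(rmA)"]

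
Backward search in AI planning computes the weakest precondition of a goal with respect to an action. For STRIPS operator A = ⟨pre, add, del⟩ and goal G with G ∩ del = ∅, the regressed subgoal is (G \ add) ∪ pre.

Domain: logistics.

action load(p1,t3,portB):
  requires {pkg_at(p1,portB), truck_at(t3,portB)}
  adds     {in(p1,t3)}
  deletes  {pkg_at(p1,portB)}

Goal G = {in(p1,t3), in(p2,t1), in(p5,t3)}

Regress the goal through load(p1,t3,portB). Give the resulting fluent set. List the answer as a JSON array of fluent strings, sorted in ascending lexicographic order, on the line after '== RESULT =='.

Regress:
  G ∩ del = {}  (empty — regression defined)
  G \ add = {in(p1,t3), in(p2,t1), in(p5,t3)} \ {in(p1,t3)} = {in(p2,t1), in(p5,t3)}
  ∪ pre   = {in(p2,t1), in(p5,t3)} ∪ {pkg_at(p1,portB), truck_at(t3,portB)}
          = {in(p2,t1), in(p5,t3), pkg_at(p1,portB), truck_at(t3,portB)}

== RESULT ==
["in(p2,t1)", "in(p5,t3)", "pkg_at(p1,portB)", "truck_at(t3,portB)"]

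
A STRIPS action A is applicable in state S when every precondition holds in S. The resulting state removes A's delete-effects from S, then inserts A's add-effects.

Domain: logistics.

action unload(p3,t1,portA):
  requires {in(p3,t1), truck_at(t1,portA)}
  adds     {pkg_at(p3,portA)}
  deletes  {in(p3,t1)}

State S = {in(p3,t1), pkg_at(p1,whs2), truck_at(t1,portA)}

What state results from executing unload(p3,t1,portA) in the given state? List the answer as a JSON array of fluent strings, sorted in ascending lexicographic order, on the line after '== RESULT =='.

Compute (S \ del) ∪ add:
  pre ⊆ S: {in(p3,t1), truck_at(t1,portA)} ⊆ S  — applicable
  S \ del = {pkg_at(p1,whs2), truck_at(t1,portA)}
  ∪ add   = {pkg_at(p1,whs2), pkg_at(p3,portA), truck_at(t1,portA)}

== RESULT ==
["pkg_at(p1,whs2)", "pkg_at(p3,portA)", "truck_at(t1,portA)"]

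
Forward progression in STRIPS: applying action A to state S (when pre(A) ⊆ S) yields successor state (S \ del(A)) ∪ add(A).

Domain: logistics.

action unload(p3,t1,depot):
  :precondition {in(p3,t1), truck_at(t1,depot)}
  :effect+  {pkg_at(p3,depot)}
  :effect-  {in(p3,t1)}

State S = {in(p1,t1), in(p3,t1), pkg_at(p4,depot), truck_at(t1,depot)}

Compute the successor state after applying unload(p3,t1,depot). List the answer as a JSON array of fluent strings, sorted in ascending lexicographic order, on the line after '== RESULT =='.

Compute (S \ del) ∪ add:
  pre ⊆ S: {in(p3,t1), truck_at(t1,depot)} ⊆ S  — applicable
  S \ del = {in(p1,t1), pkg_at(p4,depot), truck_at(t1,depot)}
  ∪ add   = {in(p1,t1), pkg_at(p3,depot), pkg_at(p4,depot), truck_at(t1,depot)}

== RESULT ==
["in(p1,t1)", "pkg_at(p3,depot)", "pkg_at(p4,depot)", "truck_at(t1,depot)"]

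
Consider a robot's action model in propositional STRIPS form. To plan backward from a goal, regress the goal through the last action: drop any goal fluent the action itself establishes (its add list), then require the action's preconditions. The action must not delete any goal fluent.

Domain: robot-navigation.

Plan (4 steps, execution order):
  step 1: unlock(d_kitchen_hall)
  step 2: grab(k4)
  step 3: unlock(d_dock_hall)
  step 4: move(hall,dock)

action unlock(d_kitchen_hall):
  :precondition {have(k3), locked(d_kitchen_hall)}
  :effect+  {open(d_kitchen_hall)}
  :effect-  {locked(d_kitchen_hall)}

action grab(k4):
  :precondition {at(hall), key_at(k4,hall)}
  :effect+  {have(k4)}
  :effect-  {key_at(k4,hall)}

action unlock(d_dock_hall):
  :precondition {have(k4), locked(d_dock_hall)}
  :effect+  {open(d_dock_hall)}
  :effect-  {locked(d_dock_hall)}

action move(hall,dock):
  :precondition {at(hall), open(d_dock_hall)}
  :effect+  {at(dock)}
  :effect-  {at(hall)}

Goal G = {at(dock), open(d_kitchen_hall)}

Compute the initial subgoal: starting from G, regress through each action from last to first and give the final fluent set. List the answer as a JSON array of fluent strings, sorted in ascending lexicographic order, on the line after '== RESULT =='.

Regress step by step:
  through step 4 (move(hall,dock)): drop {at(dock)}, keep {open(d_kitchen_hall)}, require {at(hall), open(d_dock_hall)}
    → {at(hall), open(d_dock_hall), open(d_kitchen_hall)}
  through step 3 (unlock(d_dock_hall)): drop {open(d_dock_hall)}, keep {at(hall), open(d_kitchen_hall)}, require {have(k4), locked(d_dock_hall)}
    → {at(hall), have(k4), locked(d_dock_hall), open(d_kitchen_hall)}
  through step 2 (grab(k4)): drop {have(k4)}, keep {at(hall), locked(d_dock_hall), open(d_kitchen_hall)}, require {at(hall), key_at(k4,hall)}
    → {at(hall), key_at(k4,hall), locked(d_dock_hall), open(d_kitchen_hall)}
  through step 1 (unlock(d_kitchen_hall)): drop {open(d_kitchen_hall)}, keep {at(hall), key_at(k4,hall), locked(d_dock_hall)}, require {have(k3), locked(d_kitchen_hall)}
    → {at(hall), have(k3), key_at(k4,hall), locked(d_dock_hall), locked(d_kitchen_hall)}

== RESULT ==
["at(hall)", "have(k3)", "key_at(k4,hall)", "locked(d_dock_hall)", "locked(d_kitchen_hall)"]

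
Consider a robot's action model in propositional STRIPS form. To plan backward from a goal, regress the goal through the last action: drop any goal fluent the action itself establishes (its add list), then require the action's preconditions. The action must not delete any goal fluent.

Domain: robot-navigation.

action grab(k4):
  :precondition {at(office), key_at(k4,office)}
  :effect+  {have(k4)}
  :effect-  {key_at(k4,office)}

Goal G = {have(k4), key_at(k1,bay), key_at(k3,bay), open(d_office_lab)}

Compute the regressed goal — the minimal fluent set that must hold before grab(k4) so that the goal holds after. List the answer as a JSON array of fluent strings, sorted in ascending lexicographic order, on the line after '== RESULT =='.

Compute (G \ add) ∪ pre:
  G ∩ del = {}  (empty — regression defined)
  G \ add = {have(k4), key_at(k1,bay), key_at(k3,bay), open(d_office_lab)} \ {have(k4)} = {key_at(k1,bay), key_at(k3,bay), open(d_office_lab)}
  ∪ pre   = {key_at(k1,bay), key_at(k3,bay), open(d_office_lab)} ∪ {at(office), key_at(k4,office)}
          = {at(office), key_at(k1,bay), key_at(k3,bay), key_at(k4,office), open(d_office_lab)}

== RESULT ==
["at(office)", "key_at(k1,bay)", "key_at(k3,bay)", "key_at(k4,office)", "open(d_office_lab)"]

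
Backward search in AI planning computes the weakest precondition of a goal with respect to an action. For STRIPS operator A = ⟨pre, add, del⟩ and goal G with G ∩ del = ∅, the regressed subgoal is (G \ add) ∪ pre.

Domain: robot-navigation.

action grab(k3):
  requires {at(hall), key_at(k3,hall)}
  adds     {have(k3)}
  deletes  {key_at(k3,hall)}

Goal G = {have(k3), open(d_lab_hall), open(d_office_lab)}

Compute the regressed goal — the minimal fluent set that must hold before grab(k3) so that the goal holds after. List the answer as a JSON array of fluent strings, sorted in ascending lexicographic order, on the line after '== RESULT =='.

Regress:
  G ∩ del = {}  (empty — regression defined)
  G \ add = {have(k3), open(d_lab_hall), open(d_office_lab)} \ {have(k3)} = {open(d_lab_hall), open(d_office_lab)}
  ∪ pre   = {open(d_lab_hall), open(d_office_lab)} ∪ {at(hall), key_at(k3,hall)}
          = {at(hall), key_at(k3,hall), open(d_lab_hall), open(d_office_lab)}

== RESULT ==
["at(hall)", "key_at(k3,hall)", "open(d_lab_hall)", "open(d_office_lab)"]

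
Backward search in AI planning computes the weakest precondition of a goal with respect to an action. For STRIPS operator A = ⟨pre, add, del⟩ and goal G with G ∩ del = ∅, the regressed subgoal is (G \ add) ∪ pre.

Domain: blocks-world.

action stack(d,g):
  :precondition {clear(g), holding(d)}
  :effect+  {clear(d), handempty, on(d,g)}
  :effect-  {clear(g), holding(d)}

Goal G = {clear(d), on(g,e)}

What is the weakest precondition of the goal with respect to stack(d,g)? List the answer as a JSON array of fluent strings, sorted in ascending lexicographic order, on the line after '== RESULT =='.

Compute (G \ add) ∪ pre:
  G ∩ del = {}  (empty — regression defined)
  G \ add = {clear(d), on(g,e)} \ {clear(d), handempty, on(d,g)} = {on(g,e)}
  ∪ pre   = {on(g,e)} ∪ {clear(g), holding(d)}
          = {clear(g), holding(d), on(g,e)}

== RESULT ==
["clear(g)", "holding(d)", "on(g,e)"]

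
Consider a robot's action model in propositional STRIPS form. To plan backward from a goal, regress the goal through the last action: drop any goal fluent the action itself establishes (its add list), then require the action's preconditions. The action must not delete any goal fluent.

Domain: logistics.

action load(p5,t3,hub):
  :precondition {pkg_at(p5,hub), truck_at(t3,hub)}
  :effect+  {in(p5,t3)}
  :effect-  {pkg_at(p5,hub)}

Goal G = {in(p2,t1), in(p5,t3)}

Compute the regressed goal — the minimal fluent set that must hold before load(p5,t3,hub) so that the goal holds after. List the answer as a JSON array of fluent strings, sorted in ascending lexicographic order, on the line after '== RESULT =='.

Regress:
  G ∩ del = {}  (empty — regression defined)
  G \ add = {in(p2,t1), in(p5,t3)} \ {in(p5,t3)} = {in(p2,t1)}
  ∪ pre   = {in(p2,t1)} ∪ {pkg_at(p5,hub), truck_at(t3,hub)}
          = {in(p2,t1), pkg_at(p5,hub), truck_at(t3,hub)}

== RESULT ==
["in(p2,t1)", "pkg_at(p5,hub)", "truck_at(t3,hub)"]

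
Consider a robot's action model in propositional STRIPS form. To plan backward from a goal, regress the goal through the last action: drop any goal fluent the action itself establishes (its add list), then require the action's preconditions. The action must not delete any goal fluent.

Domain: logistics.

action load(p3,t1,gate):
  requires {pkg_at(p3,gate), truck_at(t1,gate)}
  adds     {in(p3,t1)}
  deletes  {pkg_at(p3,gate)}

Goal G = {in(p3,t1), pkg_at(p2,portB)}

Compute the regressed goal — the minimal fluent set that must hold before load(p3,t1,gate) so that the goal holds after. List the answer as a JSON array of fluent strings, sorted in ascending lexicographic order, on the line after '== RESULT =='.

Regress:
  G ∩ del = {}  (empty — regression defined)
  G \ add = {in(p3,t1), pkg_at(p2,portB)} \ {in(p3,t1)} = {pkg_at(p2,portB)}
  ∪ pre   = {pkg_at(p2,portB)} ∪ {pkg_at(p3,gate), truck_at(t1,gate)}
          = {pkg_at(p2,portB), pkg_at(p3,gate), truck_at(t1,gate)}

== RESULT ==
["pkg_at(p2,portB)", "pkg_at(p3,gate)", "truck_at(t1,gate)"]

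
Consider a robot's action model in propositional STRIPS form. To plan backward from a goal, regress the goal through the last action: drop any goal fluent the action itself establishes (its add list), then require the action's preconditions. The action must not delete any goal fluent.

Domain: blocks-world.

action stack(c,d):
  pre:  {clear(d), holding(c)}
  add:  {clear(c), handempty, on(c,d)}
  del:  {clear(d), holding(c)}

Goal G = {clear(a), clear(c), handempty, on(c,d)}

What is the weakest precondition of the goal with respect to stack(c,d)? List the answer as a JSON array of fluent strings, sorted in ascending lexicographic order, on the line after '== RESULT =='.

Compute (G \ add) ∪ pre:
  G ∩ del = {}  (empty — regression defined)
  G \ add = {clear(a), clear(c), handempty, on(c,d)} \ {clear(c), handempty, on(c,d)} = {clear(a)}
  ∪ pre   = {clear(a)} ∪ {clear(d), holding(c)}
          = {clear(a), clear(d), holding(c)}

== RESULT ==
["clear(a)", "clear(d)", "holding(c)"]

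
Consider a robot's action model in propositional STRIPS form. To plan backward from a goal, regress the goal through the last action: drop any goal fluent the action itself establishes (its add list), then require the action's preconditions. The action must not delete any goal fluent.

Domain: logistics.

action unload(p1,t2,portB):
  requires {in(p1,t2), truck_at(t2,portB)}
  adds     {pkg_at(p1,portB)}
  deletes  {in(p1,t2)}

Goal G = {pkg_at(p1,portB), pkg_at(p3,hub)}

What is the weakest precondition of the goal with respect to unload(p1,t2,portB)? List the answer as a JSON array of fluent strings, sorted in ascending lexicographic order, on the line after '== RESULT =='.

Regress:
  G ∩ del = {}  (empty — regression defined)
  G \ add = {pkg_at(p1,portB), pkg_at(p3,hub)} \ {pkg_at(p1,portB)} = {pkg_at(p3,hub)}
  ∪ pre   = {pkg_at(p3,hub)} ∪ {in(p1,t2), truck_at(t2,portB)}
          = {in(p1,t2), pkg_at(p3,hub), truck_at(t2,portB)}

== RESULT ==
["in(p1,t2)", "pkg_at(p3,hub)", "truck_at(t2,portB)"]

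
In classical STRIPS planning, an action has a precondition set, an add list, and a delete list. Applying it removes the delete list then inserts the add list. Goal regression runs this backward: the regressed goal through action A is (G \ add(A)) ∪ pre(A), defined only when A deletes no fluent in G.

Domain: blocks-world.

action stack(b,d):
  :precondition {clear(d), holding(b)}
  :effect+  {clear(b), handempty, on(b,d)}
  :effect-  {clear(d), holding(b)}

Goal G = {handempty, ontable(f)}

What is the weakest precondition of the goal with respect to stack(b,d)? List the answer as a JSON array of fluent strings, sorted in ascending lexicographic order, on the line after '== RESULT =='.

Regress:
  G ∩ del = {}  (empty — regression defined)
  G \ add = {handempty, ontable(f)} \ {clear(b), handempty, on(b,d)} = {ontable(f)}
  ∪ pre   = {ontable(f)} ∪ {clear(d), holding(b)}
          = {clear(d), holding(b), ontable(f)}

== RESULT ==
["clear(d)", "holding(b)", "ontable(f)"]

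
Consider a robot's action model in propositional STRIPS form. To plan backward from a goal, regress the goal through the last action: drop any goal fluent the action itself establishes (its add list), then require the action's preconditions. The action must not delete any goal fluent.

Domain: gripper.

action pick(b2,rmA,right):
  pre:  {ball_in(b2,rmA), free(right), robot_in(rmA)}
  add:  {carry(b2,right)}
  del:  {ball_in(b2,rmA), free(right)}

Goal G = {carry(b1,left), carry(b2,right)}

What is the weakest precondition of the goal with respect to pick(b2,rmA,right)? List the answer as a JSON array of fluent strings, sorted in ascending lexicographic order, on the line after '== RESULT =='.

Regress:
  G ∩ del = {}  (empty — regression defined)
  G \ add = {carry(b1,left), carry(b2,right)} \ {carry(b2,right)} = {carry(b1,left)}
  ∪ pre   = {carry(b1,left)} ∪ {ball_in(b2,rmA), free(right), robot_in(rmA)}
          = {ball_in(b2,rmA), carry(b1,left), free(right), robot_in(rmA)}

== RESULT ==
["ball_in(b2,rmA)", "carry(b1,left)", "free(right)", "robot_in(rmA)"]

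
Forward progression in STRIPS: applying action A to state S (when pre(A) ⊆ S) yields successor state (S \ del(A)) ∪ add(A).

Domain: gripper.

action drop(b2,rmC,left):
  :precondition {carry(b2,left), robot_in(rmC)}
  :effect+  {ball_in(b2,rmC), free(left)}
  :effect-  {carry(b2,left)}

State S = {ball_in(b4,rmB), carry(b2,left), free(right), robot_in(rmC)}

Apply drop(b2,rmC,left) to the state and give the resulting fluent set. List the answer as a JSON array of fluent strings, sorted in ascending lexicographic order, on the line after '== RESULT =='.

Compute (S \ del) ∪ add:
  pre ⊆ S: {carry(b2,left), robot_in(rmC)} ⊆ S  — applicable
  S \ del = {ball_in(b4,rmB), free(right), robot_in(rmC)}
  ∪ add   = {ball_in(b2,rmC), ball_in(b4,rmB), free(left), free(right), robot_in(rmC)}

== RESULT ==
["ball_in(b2,rmC)", "ball_in(b4,rmB)", "free(left)", "free(right)", "robot_in(rmC)"]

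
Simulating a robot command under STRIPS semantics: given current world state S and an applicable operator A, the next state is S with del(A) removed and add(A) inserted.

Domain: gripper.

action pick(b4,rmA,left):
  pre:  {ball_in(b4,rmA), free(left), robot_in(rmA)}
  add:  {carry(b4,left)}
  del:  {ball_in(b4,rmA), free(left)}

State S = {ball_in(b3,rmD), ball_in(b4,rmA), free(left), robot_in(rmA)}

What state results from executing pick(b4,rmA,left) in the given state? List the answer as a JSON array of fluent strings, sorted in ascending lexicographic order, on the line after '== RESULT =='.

Progress:
  pre ⊆ S: {ball_in(b4,rmA), free(left), robot_in(rmA)} ⊆ S  — applicable
  S \ del = {ball_in(b3,rmD), robot_in(rmA)}
  ∪ add   = {ball_in(b3,rmD), carry(b4,left), robot_in(rmA)}

== RESULT ==
["ball_in(b3,rmD)", "carry(b4,left)", "robot_in(rmA)"]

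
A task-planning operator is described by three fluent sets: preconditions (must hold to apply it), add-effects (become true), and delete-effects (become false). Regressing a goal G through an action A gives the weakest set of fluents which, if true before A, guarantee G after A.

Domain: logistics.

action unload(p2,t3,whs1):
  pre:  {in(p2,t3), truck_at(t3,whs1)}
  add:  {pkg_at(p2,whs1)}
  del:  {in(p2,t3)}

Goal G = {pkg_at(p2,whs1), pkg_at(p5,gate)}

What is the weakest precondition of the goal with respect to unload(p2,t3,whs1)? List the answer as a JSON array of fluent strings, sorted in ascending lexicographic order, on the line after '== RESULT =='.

Compute (G \ add) ∪ pre:
  G ∩ del = {}  (empty — regression defined)
  G \ add = {pkg_at(p2,whs1), pkg_at(p5,gate)} \ {pkg_at(p2,whs1)} = {pkg_at(p5,gate)}
  ∪ pre   = {pkg_at(p5,gate)} ∪ {in(p2,t3), truck_at(t3,whs1)}
          = {in(p2,t3), pkg_at(p5,gate), truck_at(t3,whs1)}

== RESULT ==
["in(p2,t3)", "pkg_at(p5,gate)", "truck_at(t3,whs1)"]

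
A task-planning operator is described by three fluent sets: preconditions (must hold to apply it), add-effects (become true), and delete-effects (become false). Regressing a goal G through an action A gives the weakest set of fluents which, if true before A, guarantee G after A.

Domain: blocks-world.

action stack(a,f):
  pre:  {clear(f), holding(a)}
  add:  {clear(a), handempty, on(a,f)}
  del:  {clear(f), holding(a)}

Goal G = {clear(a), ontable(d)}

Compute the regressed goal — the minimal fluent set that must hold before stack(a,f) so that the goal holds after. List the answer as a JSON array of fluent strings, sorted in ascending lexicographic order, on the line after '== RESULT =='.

Compute (G \ add) ∪ pre:
  G ∩ del = {}  (empty — regression defined)
  G \ add = {clear(a), ontable(d)} \ {clear(a), handempty, on(a,f)} = {ontable(d)}
  ∪ pre   = {ontable(d)} ∪ {clear(f), holding(a)}
          = {clear(f), holding(a), ontable(d)}

== RESULT ==
["clear(f)", "holding(a)", "ontable(d)"]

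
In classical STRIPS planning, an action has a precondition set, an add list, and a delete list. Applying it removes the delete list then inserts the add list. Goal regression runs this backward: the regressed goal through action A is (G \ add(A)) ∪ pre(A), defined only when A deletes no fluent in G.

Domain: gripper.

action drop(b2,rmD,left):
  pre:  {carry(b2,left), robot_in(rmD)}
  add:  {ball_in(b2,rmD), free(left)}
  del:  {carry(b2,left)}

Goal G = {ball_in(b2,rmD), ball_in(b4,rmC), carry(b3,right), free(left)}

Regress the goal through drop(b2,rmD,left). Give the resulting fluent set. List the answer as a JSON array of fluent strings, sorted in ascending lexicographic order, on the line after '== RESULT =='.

Regress:
  G ∩ del = {}  (empty — regression defined)
  G \ add = {ball_in(b2,rmD), ball_in(b4,rmC), carry(b3,right), free(left)} \ {ball_in(b2,rmD), free(left)} = {ball_in(b4,rmC), carry(b3,right)}
  ∪ pre   = {ball_in(b4,rmC), carry(b3,right)} ∪ {carry(b2,left), robot_in(rmD)}
          = {ball_in(b4,rmC), carry(b2,left), carry(b3,right), robot_in(rmD)}

== RESULT ==
["ball_in(b4,rmC)", "carry(b2,left)", "carry(b3,right)", "robot_in(rmD)"]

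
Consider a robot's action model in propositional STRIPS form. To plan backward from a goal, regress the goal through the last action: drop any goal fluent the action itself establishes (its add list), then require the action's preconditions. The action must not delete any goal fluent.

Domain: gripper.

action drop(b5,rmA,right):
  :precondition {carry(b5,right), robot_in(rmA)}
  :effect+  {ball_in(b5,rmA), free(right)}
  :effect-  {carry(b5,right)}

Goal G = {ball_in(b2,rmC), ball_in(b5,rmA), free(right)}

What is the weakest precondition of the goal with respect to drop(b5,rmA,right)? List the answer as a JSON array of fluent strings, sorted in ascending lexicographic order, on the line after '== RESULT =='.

Regress:
  G ∩ del = {}  (empty — regression defined)
  G \ add = {ball_in(b2,rmC), ball_in(b5,rmA), free(right)} \ {ball_in(b5,rmA), free(right)} = {ball_in(b2,rmC)}
  ∪ pre   = {ball_in(b2,rmC)} ∪ {carry(b5,right), robot_in(rmA)}
          = {ball_in(b2,rmC), carry(b5,right), robot_in(rmA)}

== RESULT ==
["ball_in(b2,rmC)", "carry(b5,right)", "robot_in(rmA)"]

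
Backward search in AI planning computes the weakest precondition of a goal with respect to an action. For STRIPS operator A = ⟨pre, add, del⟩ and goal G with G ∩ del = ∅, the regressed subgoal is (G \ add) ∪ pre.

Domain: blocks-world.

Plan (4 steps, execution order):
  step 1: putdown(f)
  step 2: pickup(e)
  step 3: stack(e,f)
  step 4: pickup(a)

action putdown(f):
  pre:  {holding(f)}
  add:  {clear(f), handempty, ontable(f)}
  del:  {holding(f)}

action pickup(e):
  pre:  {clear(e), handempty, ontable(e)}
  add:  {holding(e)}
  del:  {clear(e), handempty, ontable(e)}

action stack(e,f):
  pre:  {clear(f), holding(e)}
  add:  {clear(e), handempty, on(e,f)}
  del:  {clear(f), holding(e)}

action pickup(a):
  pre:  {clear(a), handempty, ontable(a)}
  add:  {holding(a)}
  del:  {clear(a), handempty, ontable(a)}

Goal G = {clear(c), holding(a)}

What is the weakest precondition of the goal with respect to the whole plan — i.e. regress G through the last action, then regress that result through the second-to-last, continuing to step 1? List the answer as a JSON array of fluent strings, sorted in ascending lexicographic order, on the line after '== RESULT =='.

Regress step by step:
  through step 4 (pickup(a)): drop {holding(a)}, keep {clear(c)}, require {clear(a), handempty, ontable(a)}
    → {clear(a), clear(c), handempty, ontable(a)}
  through step 3 (stack(e,f)): drop {handempty}, keep {clear(a), clear(c), ontable(a)}, require {clear(f), holding(e)}
    → {clear(a), clear(c), clear(f), holding(e), ontable(a)}
  through step 2 (pickup(e)): drop {holding(e)}, keep {clear(a), clear(c), clear(f), ontable(a)}, require {clear(e), handempty, ontable(e)}
    → {clear(a), clear(c), clear(e), clear(f), handempty, ontable(a), ontable(e)}
  through step 1 (putdown(f)): drop {clear(f), handempty}, keep {clear(a), clear(c), clear(e), ontable(a), ontable(e)}, require {holding(f)}
    → {clear(a), clear(c), clear(e), holding(f), ontable(a), ontable(e)}

== RESULT ==
["clear(a)", "clear(c)", "clear(e)", "holding(f)", "ontable(a)", "ontable(e)"]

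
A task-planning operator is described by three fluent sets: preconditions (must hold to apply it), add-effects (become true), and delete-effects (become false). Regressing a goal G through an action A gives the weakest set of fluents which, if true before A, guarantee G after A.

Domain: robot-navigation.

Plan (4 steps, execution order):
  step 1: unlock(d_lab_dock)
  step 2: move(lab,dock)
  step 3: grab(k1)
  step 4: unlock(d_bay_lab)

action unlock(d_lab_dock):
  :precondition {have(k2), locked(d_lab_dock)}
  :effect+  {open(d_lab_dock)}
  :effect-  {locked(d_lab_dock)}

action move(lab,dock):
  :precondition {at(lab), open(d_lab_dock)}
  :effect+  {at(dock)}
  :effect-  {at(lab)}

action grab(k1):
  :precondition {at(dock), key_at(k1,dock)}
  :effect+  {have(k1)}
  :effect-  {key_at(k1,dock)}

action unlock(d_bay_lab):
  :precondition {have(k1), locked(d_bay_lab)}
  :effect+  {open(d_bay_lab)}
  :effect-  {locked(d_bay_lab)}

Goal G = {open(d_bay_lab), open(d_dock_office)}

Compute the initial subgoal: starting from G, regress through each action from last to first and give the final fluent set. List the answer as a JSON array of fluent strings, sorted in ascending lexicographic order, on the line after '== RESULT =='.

Work backward from the goal:
  through step 4 (unlock(d_bay_lab)): drop {open(d_bay_lab)}, keep {open(d_dock_office)}, require {have(k1), locked(d_bay_lab)}
    → {have(k1), locked(d_bay_lab), open(d_dock_office)}
  through step 3 (grab(k1)): drop {have(k1)}, keep {locked(d_bay_lab), open(d_dock_office)}, require {at(dock), key_at(k1,dock)}
    → {at(dock), key_at(k1,dock), locked(d_bay_lab), open(d_dock_office)}
  through step 2 (move(lab,dock)): drop {at(dock)}, keep {key_at(k1,dock), locked(d_bay_lab), open(d_dock_office)}, require {at(lab), open(d_lab_dock)}
    → {at(lab), key_at(k1,dock), locked(d_bay_lab), open(d_dock_office), open(d_lab_dock)}
  through step 1 (unlock(d_lab_dock)): drop {open(d_lab_dock)}, keep {at(lab), key_at(k1,dock), locked(d_bay_lab), open(d_dock_office)}, require {have(k2), locked(d_lab_dock)}
    → {at(lab), have(k2), key_at(k1,dock), locked(d_bay_lab), locked(d_lab_dock), open(d_dock_office)}

== RESULT ==
["at(lab)", "have(k2)", "key_at(k1,dock)", "locked(d_bay_lab)", "locked(d_lab_dock)", "open(d_dock_office)"]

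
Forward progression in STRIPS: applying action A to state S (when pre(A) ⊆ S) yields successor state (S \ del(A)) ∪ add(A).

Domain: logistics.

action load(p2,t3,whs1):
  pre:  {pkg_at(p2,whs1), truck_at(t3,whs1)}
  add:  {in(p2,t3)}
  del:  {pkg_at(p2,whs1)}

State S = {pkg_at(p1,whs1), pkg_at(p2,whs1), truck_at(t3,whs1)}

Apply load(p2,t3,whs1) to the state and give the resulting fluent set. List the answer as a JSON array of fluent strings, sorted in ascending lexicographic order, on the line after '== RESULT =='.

Progress:
  pre ⊆ S: {pkg_at(p2,whs1), truck_at(t3,whs1)} ⊆ S  — applicable
  S \ del = {pkg_at(p1,whs1), truck_at(t3,whs1)}
  ∪ add   = {in(p2,t3), pkg_at(p1,whs1), truck_at(t3,whs1)}

== RESULT ==
["in(p2,t3)", "pkg_at(p1,whs1)", "truck_at(t3,whs1)"]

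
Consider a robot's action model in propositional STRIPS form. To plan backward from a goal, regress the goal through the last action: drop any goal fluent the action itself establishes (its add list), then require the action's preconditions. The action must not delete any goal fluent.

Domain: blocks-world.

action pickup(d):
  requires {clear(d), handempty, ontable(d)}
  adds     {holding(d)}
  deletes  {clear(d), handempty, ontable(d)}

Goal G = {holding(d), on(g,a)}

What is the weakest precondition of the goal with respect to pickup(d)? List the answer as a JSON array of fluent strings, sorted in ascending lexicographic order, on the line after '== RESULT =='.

Regress:
  G ∩ del = {}  (empty — regression defined)
  G \ add = {holding(d), on(g,a)} \ {holding(d)} = {on(g,a)}
  ∪ pre   = {on(g,a)} ∪ {clear(d), handempty, ontable(d)}
          = {clear(d), handempty, on(g,a), ontable(d)}

== RESULT ==
["clear(d)", "handempty", "on(g,a)", "ontable(d)"]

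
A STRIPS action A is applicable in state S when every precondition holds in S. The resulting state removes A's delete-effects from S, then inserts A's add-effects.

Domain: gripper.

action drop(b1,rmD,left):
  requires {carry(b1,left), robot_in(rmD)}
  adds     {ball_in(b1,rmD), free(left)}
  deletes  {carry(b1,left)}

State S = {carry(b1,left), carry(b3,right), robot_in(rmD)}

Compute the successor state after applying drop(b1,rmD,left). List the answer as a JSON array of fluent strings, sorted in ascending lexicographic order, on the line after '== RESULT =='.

Progress:
  pre ⊆ S: {carry(b1,left), robot_in(rmD)} ⊆ S  — applicable
  S \ del = {carry(b3,right), robot_in(rmD)}
  ∪ add   = {ball_in(b1,rmD), carry(b3,right), free(left), robot_in(rmD)}

== RESULT ==
["ball_in(b1,rmD)", "carry(b3,right)", "free(left)", "robot_in(rmD)"]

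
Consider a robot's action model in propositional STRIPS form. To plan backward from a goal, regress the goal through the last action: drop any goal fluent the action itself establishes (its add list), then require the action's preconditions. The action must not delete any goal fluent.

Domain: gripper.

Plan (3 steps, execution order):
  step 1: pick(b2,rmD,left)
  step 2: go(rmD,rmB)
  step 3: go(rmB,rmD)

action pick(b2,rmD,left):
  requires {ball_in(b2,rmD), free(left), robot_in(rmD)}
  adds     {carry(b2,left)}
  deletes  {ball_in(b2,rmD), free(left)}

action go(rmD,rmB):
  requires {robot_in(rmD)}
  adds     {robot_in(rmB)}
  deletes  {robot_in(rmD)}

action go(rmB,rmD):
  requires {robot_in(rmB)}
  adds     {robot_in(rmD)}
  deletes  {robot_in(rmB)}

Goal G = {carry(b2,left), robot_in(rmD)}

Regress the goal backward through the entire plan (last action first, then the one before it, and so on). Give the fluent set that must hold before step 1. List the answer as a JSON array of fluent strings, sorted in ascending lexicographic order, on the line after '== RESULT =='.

Work backward from the goal:
  through step 3 (go(rmB,rmD)): drop {robot_in(rmD)}, keep {carry(b2,left)}, require {robot_in(rmB)}
    → {carry(b2,left), robot_in(rmB)}
  through step 2 (go(rmD,rmB)): drop {robot_in(rmB)}, keep {carry(b2,left)}, require {robot_in(rmD)}
    → {carry(b2,left), robot_in(rmD)}
  through step 1 (pick(b2,rmD,left)): drop {carry(b2,left)}, keep {robot_in(rmD)}, require {ball_in(b2,rmD), free(left), robot_in(rmD)}
    → {ball_in(b2,rmD), free(left), robot_in(rmD)}

== RESULT ==
["ball_in(b2,rmD)", "free(left)", "robot_in(rmD)"]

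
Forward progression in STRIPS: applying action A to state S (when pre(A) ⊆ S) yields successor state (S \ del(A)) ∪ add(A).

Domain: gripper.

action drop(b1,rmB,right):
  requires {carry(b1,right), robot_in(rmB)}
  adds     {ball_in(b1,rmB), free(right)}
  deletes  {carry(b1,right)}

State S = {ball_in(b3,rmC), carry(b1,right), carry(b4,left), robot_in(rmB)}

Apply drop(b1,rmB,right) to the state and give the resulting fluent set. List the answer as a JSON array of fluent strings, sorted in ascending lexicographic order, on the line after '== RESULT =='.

Compute (S \ del) ∪ add:
  pre ⊆ S: {carry(b1,right), robot_in(rmB)} ⊆ S  — applicable
  S \ del = {ball_in(b3,rmC), carry(b4,left), robot_in(rmB)}
  ∪ add   = {ball_in(b1,rmB), ball_in(b3,rmC), carry(b4,left), free(right), robot_in(rmB)}

== RESULT ==
["ball_in(b1,rmB)", "ball_in(b3,rmC)", "carry(b4,left)", "free(right)", "robot_in(rmB)"]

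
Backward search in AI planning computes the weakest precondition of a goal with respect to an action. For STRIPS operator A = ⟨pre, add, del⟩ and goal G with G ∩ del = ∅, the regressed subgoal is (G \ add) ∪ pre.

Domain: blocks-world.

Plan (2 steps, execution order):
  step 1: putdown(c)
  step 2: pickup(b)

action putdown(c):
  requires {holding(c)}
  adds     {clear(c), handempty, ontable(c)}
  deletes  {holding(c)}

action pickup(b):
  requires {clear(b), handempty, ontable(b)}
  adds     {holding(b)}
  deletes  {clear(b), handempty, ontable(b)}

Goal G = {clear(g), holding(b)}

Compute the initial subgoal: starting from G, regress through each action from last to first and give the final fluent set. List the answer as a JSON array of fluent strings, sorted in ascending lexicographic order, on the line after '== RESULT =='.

Work backward from the goal:
  through step 2 (pickup(b)): drop {holding(b)}, keep {clear(g)}, require {clear(b), handempty, ontable(b)}
    → {clear(b), clear(g), handempty, ontable(b)}
  through step 1 (putdown(c)): drop {handempty}, keep {clear(b), clear(g), ontable(b)}, require {holding(c)}
    → {clear(b), clear(g), holding(c), ontable(b)}

== RESULT ==
["clear(b)", "clear(g)", "holding(c)", "ontable(b)"]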